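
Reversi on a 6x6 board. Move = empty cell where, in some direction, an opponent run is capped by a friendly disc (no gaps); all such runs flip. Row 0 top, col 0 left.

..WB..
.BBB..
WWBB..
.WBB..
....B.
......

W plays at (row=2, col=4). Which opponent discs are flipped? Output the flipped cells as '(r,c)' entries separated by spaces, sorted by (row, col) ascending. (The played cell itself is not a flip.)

Dir NW: opp run (1,3) capped by W -> flip
Dir N: first cell '.' (not opp) -> no flip
Dir NE: first cell '.' (not opp) -> no flip
Dir W: opp run (2,3) (2,2) capped by W -> flip
Dir E: first cell '.' (not opp) -> no flip
Dir SW: opp run (3,3), next='.' -> no flip
Dir S: first cell '.' (not opp) -> no flip
Dir SE: first cell '.' (not opp) -> no flip

Answer: (1,3) (2,2) (2,3)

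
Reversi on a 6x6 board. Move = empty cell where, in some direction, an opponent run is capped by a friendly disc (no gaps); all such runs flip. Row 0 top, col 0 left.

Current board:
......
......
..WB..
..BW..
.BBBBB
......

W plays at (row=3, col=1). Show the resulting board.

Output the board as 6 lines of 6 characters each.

Place W at (3,1); scan 8 dirs for brackets.
Dir NW: first cell '.' (not opp) -> no flip
Dir N: first cell '.' (not opp) -> no flip
Dir NE: first cell 'W' (not opp) -> no flip
Dir W: first cell '.' (not opp) -> no flip
Dir E: opp run (3,2) capped by W -> flip
Dir SW: first cell '.' (not opp) -> no flip
Dir S: opp run (4,1), next='.' -> no flip
Dir SE: opp run (4,2), next='.' -> no flip
All flips: (3,2)

Answer: ......
......
..WB..
.WWW..
.BBBBB
......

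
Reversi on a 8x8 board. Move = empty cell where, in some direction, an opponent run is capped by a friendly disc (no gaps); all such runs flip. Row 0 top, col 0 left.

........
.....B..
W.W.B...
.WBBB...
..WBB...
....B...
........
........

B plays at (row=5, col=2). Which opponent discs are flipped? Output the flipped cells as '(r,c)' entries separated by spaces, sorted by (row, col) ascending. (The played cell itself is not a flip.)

Dir NW: first cell '.' (not opp) -> no flip
Dir N: opp run (4,2) capped by B -> flip
Dir NE: first cell 'B' (not opp) -> no flip
Dir W: first cell '.' (not opp) -> no flip
Dir E: first cell '.' (not opp) -> no flip
Dir SW: first cell '.' (not opp) -> no flip
Dir S: first cell '.' (not opp) -> no flip
Dir SE: first cell '.' (not opp) -> no flip

Answer: (4,2)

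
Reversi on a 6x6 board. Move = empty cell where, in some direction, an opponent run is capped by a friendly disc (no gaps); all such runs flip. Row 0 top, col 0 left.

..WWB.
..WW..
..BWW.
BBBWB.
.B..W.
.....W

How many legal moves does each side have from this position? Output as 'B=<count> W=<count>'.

Answer: B=4 W=8

Derivation:
-- B to move --
(0,1): flips 4 -> legal
(1,1): no bracket -> illegal
(1,4): flips 2 -> legal
(1,5): no bracket -> illegal
(2,1): no bracket -> illegal
(2,5): flips 2 -> legal
(3,5): no bracket -> illegal
(4,2): no bracket -> illegal
(4,3): no bracket -> illegal
(4,5): no bracket -> illegal
(5,3): no bracket -> illegal
(5,4): flips 1 -> legal
B mobility = 4
-- W to move --
(0,5): flips 1 -> legal
(1,1): flips 1 -> legal
(1,4): no bracket -> illegal
(1,5): no bracket -> illegal
(2,0): no bracket -> illegal
(2,1): flips 1 -> legal
(2,5): no bracket -> illegal
(3,5): flips 1 -> legal
(4,0): flips 2 -> legal
(4,2): flips 2 -> legal
(4,3): no bracket -> illegal
(4,5): flips 1 -> legal
(5,0): flips 2 -> legal
(5,1): no bracket -> illegal
(5,2): no bracket -> illegal
W mobility = 8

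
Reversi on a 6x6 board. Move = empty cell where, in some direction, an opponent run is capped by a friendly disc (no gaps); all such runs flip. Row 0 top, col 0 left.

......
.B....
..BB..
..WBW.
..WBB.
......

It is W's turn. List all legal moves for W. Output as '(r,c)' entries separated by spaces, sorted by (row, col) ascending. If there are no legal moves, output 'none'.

Answer: (1,2) (1,4) (2,4) (4,5) (5,2) (5,4)

Derivation:
(0,0): no bracket -> illegal
(0,1): no bracket -> illegal
(0,2): no bracket -> illegal
(1,0): no bracket -> illegal
(1,2): flips 2 -> legal
(1,3): no bracket -> illegal
(1,4): flips 1 -> legal
(2,0): no bracket -> illegal
(2,1): no bracket -> illegal
(2,4): flips 1 -> legal
(3,1): no bracket -> illegal
(3,5): no bracket -> illegal
(4,5): flips 2 -> legal
(5,2): flips 1 -> legal
(5,3): no bracket -> illegal
(5,4): flips 2 -> legal
(5,5): no bracket -> illegal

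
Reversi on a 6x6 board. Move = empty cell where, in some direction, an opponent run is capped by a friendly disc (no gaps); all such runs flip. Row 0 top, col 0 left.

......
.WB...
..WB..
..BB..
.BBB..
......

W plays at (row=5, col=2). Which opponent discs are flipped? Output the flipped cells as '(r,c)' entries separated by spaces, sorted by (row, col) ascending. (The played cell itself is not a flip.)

Answer: (3,2) (4,2)

Derivation:
Dir NW: opp run (4,1), next='.' -> no flip
Dir N: opp run (4,2) (3,2) capped by W -> flip
Dir NE: opp run (4,3), next='.' -> no flip
Dir W: first cell '.' (not opp) -> no flip
Dir E: first cell '.' (not opp) -> no flip
Dir SW: edge -> no flip
Dir S: edge -> no flip
Dir SE: edge -> no flip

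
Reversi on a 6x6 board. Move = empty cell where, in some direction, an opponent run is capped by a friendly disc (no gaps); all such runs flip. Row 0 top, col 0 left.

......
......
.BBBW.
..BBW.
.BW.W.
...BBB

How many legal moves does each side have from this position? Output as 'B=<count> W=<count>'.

-- B to move --
(1,3): no bracket -> illegal
(1,4): flips 3 -> legal
(1,5): flips 1 -> legal
(2,5): flips 1 -> legal
(3,1): flips 1 -> legal
(3,5): flips 2 -> legal
(4,3): flips 1 -> legal
(4,5): flips 1 -> legal
(5,1): flips 1 -> legal
(5,2): flips 1 -> legal
B mobility = 9
-- W to move --
(1,0): no bracket -> illegal
(1,1): flips 2 -> legal
(1,2): flips 3 -> legal
(1,3): no bracket -> illegal
(1,4): no bracket -> illegal
(2,0): flips 3 -> legal
(3,0): no bracket -> illegal
(3,1): flips 2 -> legal
(4,0): flips 1 -> legal
(4,3): no bracket -> illegal
(4,5): no bracket -> illegal
(5,0): no bracket -> illegal
(5,1): no bracket -> illegal
(5,2): no bracket -> illegal
W mobility = 5

Answer: B=9 W=5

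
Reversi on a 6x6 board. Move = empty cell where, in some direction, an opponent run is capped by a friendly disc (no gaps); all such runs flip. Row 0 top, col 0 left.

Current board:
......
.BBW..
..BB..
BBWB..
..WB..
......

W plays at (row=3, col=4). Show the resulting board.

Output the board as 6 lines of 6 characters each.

Place W at (3,4); scan 8 dirs for brackets.
Dir NW: opp run (2,3) (1,2), next='.' -> no flip
Dir N: first cell '.' (not opp) -> no flip
Dir NE: first cell '.' (not opp) -> no flip
Dir W: opp run (3,3) capped by W -> flip
Dir E: first cell '.' (not opp) -> no flip
Dir SW: opp run (4,3), next='.' -> no flip
Dir S: first cell '.' (not opp) -> no flip
Dir SE: first cell '.' (not opp) -> no flip
All flips: (3,3)

Answer: ......
.BBW..
..BB..
BBWWW.
..WB..
......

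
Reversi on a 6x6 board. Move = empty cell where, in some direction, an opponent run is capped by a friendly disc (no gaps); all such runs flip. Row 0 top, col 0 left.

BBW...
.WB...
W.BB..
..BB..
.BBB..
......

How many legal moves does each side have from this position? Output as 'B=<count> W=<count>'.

Answer: B=3 W=3

Derivation:
-- B to move --
(0,3): flips 1 -> legal
(1,0): flips 1 -> legal
(1,3): no bracket -> illegal
(2,1): flips 1 -> legal
(3,0): no bracket -> illegal
(3,1): no bracket -> illegal
B mobility = 3
-- W to move --
(0,3): no bracket -> illegal
(1,0): no bracket -> illegal
(1,3): flips 1 -> legal
(1,4): no bracket -> illegal
(2,1): no bracket -> illegal
(2,4): no bracket -> illegal
(3,0): no bracket -> illegal
(3,1): no bracket -> illegal
(3,4): no bracket -> illegal
(4,0): no bracket -> illegal
(4,4): flips 2 -> legal
(5,0): no bracket -> illegal
(5,1): no bracket -> illegal
(5,2): flips 4 -> legal
(5,3): no bracket -> illegal
(5,4): no bracket -> illegal
W mobility = 3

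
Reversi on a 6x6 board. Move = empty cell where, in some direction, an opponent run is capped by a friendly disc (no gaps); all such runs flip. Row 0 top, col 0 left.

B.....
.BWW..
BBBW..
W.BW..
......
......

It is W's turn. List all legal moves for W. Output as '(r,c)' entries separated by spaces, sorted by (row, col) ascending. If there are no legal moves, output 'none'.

(0,1): no bracket -> illegal
(0,2): no bracket -> illegal
(1,0): flips 2 -> legal
(3,1): flips 2 -> legal
(4,1): flips 1 -> legal
(4,2): flips 2 -> legal
(4,3): no bracket -> illegal

Answer: (1,0) (3,1) (4,1) (4,2)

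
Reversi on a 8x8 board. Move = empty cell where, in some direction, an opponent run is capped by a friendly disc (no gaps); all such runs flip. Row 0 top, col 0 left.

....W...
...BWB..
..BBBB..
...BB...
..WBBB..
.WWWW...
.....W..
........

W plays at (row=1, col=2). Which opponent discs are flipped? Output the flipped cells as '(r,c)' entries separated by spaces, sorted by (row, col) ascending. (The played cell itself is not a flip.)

Dir NW: first cell '.' (not opp) -> no flip
Dir N: first cell '.' (not opp) -> no flip
Dir NE: first cell '.' (not opp) -> no flip
Dir W: first cell '.' (not opp) -> no flip
Dir E: opp run (1,3) capped by W -> flip
Dir SW: first cell '.' (not opp) -> no flip
Dir S: opp run (2,2), next='.' -> no flip
Dir SE: opp run (2,3) (3,4) (4,5), next='.' -> no flip

Answer: (1,3)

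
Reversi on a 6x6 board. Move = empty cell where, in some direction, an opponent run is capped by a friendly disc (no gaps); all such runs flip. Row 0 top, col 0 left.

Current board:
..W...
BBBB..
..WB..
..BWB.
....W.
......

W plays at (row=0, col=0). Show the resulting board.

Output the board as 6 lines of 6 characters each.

Place W at (0,0); scan 8 dirs for brackets.
Dir NW: edge -> no flip
Dir N: edge -> no flip
Dir NE: edge -> no flip
Dir W: edge -> no flip
Dir E: first cell '.' (not opp) -> no flip
Dir SW: edge -> no flip
Dir S: opp run (1,0), next='.' -> no flip
Dir SE: opp run (1,1) capped by W -> flip
All flips: (1,1)

Answer: W.W...
BWBB..
..WB..
..BWB.
....W.
......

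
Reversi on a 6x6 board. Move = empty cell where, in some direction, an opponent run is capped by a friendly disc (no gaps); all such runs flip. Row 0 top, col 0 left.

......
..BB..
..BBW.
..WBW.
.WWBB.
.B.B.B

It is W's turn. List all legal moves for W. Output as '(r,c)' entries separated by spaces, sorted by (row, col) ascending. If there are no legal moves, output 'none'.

(0,1): flips 2 -> legal
(0,2): flips 3 -> legal
(0,3): no bracket -> illegal
(0,4): no bracket -> illegal
(1,1): no bracket -> illegal
(1,4): flips 1 -> legal
(2,1): flips 2 -> legal
(3,1): no bracket -> illegal
(3,5): no bracket -> illegal
(4,0): no bracket -> illegal
(4,5): flips 2 -> legal
(5,0): no bracket -> illegal
(5,2): flips 1 -> legal
(5,4): flips 2 -> legal

Answer: (0,1) (0,2) (1,4) (2,1) (4,5) (5,2) (5,4)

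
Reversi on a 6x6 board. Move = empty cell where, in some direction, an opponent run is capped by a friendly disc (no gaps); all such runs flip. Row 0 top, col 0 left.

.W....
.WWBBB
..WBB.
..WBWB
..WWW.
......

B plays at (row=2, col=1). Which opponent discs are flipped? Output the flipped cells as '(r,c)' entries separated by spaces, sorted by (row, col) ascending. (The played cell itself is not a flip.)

Dir NW: first cell '.' (not opp) -> no flip
Dir N: opp run (1,1) (0,1), next=edge -> no flip
Dir NE: opp run (1,2), next='.' -> no flip
Dir W: first cell '.' (not opp) -> no flip
Dir E: opp run (2,2) capped by B -> flip
Dir SW: first cell '.' (not opp) -> no flip
Dir S: first cell '.' (not opp) -> no flip
Dir SE: opp run (3,2) (4,3), next='.' -> no flip

Answer: (2,2)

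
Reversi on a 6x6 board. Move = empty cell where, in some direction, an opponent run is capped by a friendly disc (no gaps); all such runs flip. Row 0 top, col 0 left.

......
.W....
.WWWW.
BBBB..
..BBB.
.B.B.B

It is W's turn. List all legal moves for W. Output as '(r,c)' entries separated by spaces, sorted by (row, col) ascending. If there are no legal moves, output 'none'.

(2,0): no bracket -> illegal
(3,4): no bracket -> illegal
(3,5): no bracket -> illegal
(4,0): flips 1 -> legal
(4,1): flips 2 -> legal
(4,5): no bracket -> illegal
(5,0): no bracket -> illegal
(5,2): flips 2 -> legal
(5,4): flips 2 -> legal

Answer: (4,0) (4,1) (5,2) (5,4)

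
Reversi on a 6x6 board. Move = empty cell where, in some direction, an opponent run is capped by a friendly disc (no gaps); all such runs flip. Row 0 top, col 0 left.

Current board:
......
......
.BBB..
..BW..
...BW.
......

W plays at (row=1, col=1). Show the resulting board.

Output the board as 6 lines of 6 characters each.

Answer: ......
.W....
.BWB..
..BW..
...BW.
......

Derivation:
Place W at (1,1); scan 8 dirs for brackets.
Dir NW: first cell '.' (not opp) -> no flip
Dir N: first cell '.' (not opp) -> no flip
Dir NE: first cell '.' (not opp) -> no flip
Dir W: first cell '.' (not opp) -> no flip
Dir E: first cell '.' (not opp) -> no flip
Dir SW: first cell '.' (not opp) -> no flip
Dir S: opp run (2,1), next='.' -> no flip
Dir SE: opp run (2,2) capped by W -> flip
All flips: (2,2)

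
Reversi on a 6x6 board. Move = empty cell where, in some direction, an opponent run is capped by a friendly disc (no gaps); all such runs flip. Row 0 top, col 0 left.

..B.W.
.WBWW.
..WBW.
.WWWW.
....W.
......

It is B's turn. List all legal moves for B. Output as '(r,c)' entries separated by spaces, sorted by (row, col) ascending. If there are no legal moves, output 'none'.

(0,0): no bracket -> illegal
(0,1): no bracket -> illegal
(0,3): flips 1 -> legal
(0,5): flips 1 -> legal
(1,0): flips 1 -> legal
(1,5): flips 2 -> legal
(2,0): flips 1 -> legal
(2,1): flips 1 -> legal
(2,5): flips 1 -> legal
(3,0): no bracket -> illegal
(3,5): flips 2 -> legal
(4,0): no bracket -> illegal
(4,1): flips 1 -> legal
(4,2): flips 2 -> legal
(4,3): flips 1 -> legal
(4,5): flips 1 -> legal
(5,3): no bracket -> illegal
(5,4): no bracket -> illegal
(5,5): no bracket -> illegal

Answer: (0,3) (0,5) (1,0) (1,5) (2,0) (2,1) (2,5) (3,5) (4,1) (4,2) (4,3) (4,5)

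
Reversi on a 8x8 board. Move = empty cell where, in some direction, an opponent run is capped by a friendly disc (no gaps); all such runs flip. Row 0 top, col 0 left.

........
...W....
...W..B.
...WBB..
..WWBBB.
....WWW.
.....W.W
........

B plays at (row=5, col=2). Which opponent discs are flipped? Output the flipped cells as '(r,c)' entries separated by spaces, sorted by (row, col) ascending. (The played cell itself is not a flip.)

Answer: (4,3)

Derivation:
Dir NW: first cell '.' (not opp) -> no flip
Dir N: opp run (4,2), next='.' -> no flip
Dir NE: opp run (4,3) capped by B -> flip
Dir W: first cell '.' (not opp) -> no flip
Dir E: first cell '.' (not opp) -> no flip
Dir SW: first cell '.' (not opp) -> no flip
Dir S: first cell '.' (not opp) -> no flip
Dir SE: first cell '.' (not opp) -> no flip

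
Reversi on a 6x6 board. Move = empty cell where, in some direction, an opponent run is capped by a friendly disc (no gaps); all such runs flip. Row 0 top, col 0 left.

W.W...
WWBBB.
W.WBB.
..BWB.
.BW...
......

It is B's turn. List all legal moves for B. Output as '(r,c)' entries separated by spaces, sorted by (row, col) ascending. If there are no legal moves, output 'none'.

Answer: (2,1) (3,1) (4,3) (5,1) (5,2)

Derivation:
(0,1): no bracket -> illegal
(0,3): no bracket -> illegal
(2,1): flips 1 -> legal
(3,0): no bracket -> illegal
(3,1): flips 1 -> legal
(4,3): flips 2 -> legal
(4,4): no bracket -> illegal
(5,1): flips 2 -> legal
(5,2): flips 1 -> legal
(5,3): no bracket -> illegal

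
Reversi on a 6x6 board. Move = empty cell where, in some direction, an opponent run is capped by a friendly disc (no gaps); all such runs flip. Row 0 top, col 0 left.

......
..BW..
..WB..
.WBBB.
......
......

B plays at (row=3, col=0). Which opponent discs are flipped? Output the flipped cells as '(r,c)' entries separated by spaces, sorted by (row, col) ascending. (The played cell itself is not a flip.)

Dir NW: edge -> no flip
Dir N: first cell '.' (not opp) -> no flip
Dir NE: first cell '.' (not opp) -> no flip
Dir W: edge -> no flip
Dir E: opp run (3,1) capped by B -> flip
Dir SW: edge -> no flip
Dir S: first cell '.' (not opp) -> no flip
Dir SE: first cell '.' (not opp) -> no flip

Answer: (3,1)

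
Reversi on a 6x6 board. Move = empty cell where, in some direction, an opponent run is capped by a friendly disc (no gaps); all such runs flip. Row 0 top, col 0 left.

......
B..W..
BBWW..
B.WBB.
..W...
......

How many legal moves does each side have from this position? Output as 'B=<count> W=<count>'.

-- B to move --
(0,2): no bracket -> illegal
(0,3): flips 2 -> legal
(0,4): no bracket -> illegal
(1,1): flips 1 -> legal
(1,2): flips 1 -> legal
(1,4): no bracket -> illegal
(2,4): flips 2 -> legal
(3,1): flips 1 -> legal
(4,1): no bracket -> illegal
(4,3): flips 1 -> legal
(5,1): flips 1 -> legal
(5,2): no bracket -> illegal
(5,3): no bracket -> illegal
B mobility = 7
-- W to move --
(0,0): no bracket -> illegal
(0,1): no bracket -> illegal
(1,1): no bracket -> illegal
(1,2): no bracket -> illegal
(2,4): flips 1 -> legal
(2,5): no bracket -> illegal
(3,1): no bracket -> illegal
(3,5): flips 2 -> legal
(4,0): no bracket -> illegal
(4,1): no bracket -> illegal
(4,3): flips 1 -> legal
(4,4): flips 1 -> legal
(4,5): flips 1 -> legal
W mobility = 5

Answer: B=7 W=5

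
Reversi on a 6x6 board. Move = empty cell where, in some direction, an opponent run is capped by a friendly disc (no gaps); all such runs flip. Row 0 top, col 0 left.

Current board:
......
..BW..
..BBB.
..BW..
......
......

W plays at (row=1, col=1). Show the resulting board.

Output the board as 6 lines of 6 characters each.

Place W at (1,1); scan 8 dirs for brackets.
Dir NW: first cell '.' (not opp) -> no flip
Dir N: first cell '.' (not opp) -> no flip
Dir NE: first cell '.' (not opp) -> no flip
Dir W: first cell '.' (not opp) -> no flip
Dir E: opp run (1,2) capped by W -> flip
Dir SW: first cell '.' (not opp) -> no flip
Dir S: first cell '.' (not opp) -> no flip
Dir SE: opp run (2,2) capped by W -> flip
All flips: (1,2) (2,2)

Answer: ......
.WWW..
..WBB.
..BW..
......
......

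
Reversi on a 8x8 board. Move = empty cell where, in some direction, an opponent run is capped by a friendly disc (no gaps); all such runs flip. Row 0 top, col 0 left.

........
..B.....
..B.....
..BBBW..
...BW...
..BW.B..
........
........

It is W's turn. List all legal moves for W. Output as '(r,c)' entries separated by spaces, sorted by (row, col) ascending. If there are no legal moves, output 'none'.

Answer: (1,1) (2,3) (2,4) (3,1) (4,2) (5,1) (6,6)

Derivation:
(0,1): no bracket -> illegal
(0,2): no bracket -> illegal
(0,3): no bracket -> illegal
(1,1): flips 2 -> legal
(1,3): no bracket -> illegal
(2,1): no bracket -> illegal
(2,3): flips 2 -> legal
(2,4): flips 1 -> legal
(2,5): no bracket -> illegal
(3,1): flips 3 -> legal
(4,1): no bracket -> illegal
(4,2): flips 1 -> legal
(4,5): no bracket -> illegal
(4,6): no bracket -> illegal
(5,1): flips 1 -> legal
(5,4): no bracket -> illegal
(5,6): no bracket -> illegal
(6,1): no bracket -> illegal
(6,2): no bracket -> illegal
(6,3): no bracket -> illegal
(6,4): no bracket -> illegal
(6,5): no bracket -> illegal
(6,6): flips 1 -> legal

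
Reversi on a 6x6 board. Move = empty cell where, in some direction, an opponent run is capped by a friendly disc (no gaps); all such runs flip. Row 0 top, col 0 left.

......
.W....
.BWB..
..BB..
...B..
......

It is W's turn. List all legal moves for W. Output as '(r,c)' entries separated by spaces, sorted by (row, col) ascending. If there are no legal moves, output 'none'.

(1,0): no bracket -> illegal
(1,2): no bracket -> illegal
(1,3): no bracket -> illegal
(1,4): no bracket -> illegal
(2,0): flips 1 -> legal
(2,4): flips 1 -> legal
(3,0): no bracket -> illegal
(3,1): flips 1 -> legal
(3,4): no bracket -> illegal
(4,1): no bracket -> illegal
(4,2): flips 1 -> legal
(4,4): flips 1 -> legal
(5,2): no bracket -> illegal
(5,3): no bracket -> illegal
(5,4): no bracket -> illegal

Answer: (2,0) (2,4) (3,1) (4,2) (4,4)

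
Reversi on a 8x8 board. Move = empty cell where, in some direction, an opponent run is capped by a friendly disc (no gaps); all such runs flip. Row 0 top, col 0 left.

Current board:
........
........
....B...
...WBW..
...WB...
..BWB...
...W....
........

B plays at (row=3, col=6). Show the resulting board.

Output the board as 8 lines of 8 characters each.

Place B at (3,6); scan 8 dirs for brackets.
Dir NW: first cell '.' (not opp) -> no flip
Dir N: first cell '.' (not opp) -> no flip
Dir NE: first cell '.' (not opp) -> no flip
Dir W: opp run (3,5) capped by B -> flip
Dir E: first cell '.' (not opp) -> no flip
Dir SW: first cell '.' (not opp) -> no flip
Dir S: first cell '.' (not opp) -> no flip
Dir SE: first cell '.' (not opp) -> no flip
All flips: (3,5)

Answer: ........
........
....B...
...WBBB.
...WB...
..BWB...
...W....
........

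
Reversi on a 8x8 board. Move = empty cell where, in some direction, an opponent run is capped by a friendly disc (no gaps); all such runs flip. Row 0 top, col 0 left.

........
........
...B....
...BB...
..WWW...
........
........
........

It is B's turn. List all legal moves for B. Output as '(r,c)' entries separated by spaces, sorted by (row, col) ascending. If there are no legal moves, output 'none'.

Answer: (5,1) (5,2) (5,3) (5,4) (5,5)

Derivation:
(3,1): no bracket -> illegal
(3,2): no bracket -> illegal
(3,5): no bracket -> illegal
(4,1): no bracket -> illegal
(4,5): no bracket -> illegal
(5,1): flips 1 -> legal
(5,2): flips 1 -> legal
(5,3): flips 1 -> legal
(5,4): flips 1 -> legal
(5,5): flips 1 -> legal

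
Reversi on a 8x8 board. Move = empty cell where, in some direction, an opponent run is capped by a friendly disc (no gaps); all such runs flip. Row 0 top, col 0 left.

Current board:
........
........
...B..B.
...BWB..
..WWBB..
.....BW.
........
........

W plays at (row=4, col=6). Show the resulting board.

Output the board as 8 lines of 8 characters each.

Answer: ........
........
...B..B.
...BWB..
..WWWWW.
.....BW.
........
........

Derivation:
Place W at (4,6); scan 8 dirs for brackets.
Dir NW: opp run (3,5), next='.' -> no flip
Dir N: first cell '.' (not opp) -> no flip
Dir NE: first cell '.' (not opp) -> no flip
Dir W: opp run (4,5) (4,4) capped by W -> flip
Dir E: first cell '.' (not opp) -> no flip
Dir SW: opp run (5,5), next='.' -> no flip
Dir S: first cell 'W' (not opp) -> no flip
Dir SE: first cell '.' (not opp) -> no flip
All flips: (4,4) (4,5)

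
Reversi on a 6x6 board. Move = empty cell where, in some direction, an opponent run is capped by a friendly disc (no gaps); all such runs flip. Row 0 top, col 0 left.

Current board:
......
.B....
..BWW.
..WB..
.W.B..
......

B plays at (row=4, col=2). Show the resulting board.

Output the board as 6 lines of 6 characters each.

Place B at (4,2); scan 8 dirs for brackets.
Dir NW: first cell '.' (not opp) -> no flip
Dir N: opp run (3,2) capped by B -> flip
Dir NE: first cell 'B' (not opp) -> no flip
Dir W: opp run (4,1), next='.' -> no flip
Dir E: first cell 'B' (not opp) -> no flip
Dir SW: first cell '.' (not opp) -> no flip
Dir S: first cell '.' (not opp) -> no flip
Dir SE: first cell '.' (not opp) -> no flip
All flips: (3,2)

Answer: ......
.B....
..BWW.
..BB..
.WBB..
......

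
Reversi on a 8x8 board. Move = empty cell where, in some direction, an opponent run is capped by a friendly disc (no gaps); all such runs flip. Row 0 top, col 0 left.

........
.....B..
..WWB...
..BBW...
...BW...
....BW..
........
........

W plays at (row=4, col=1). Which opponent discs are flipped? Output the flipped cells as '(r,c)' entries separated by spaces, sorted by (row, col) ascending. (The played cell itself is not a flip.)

Dir NW: first cell '.' (not opp) -> no flip
Dir N: first cell '.' (not opp) -> no flip
Dir NE: opp run (3,2) capped by W -> flip
Dir W: first cell '.' (not opp) -> no flip
Dir E: first cell '.' (not opp) -> no flip
Dir SW: first cell '.' (not opp) -> no flip
Dir S: first cell '.' (not opp) -> no flip
Dir SE: first cell '.' (not opp) -> no flip

Answer: (3,2)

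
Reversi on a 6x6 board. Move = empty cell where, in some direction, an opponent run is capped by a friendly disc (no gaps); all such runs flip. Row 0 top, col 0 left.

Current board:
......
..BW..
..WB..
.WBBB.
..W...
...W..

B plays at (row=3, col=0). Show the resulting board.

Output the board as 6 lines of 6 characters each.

Place B at (3,0); scan 8 dirs for brackets.
Dir NW: edge -> no flip
Dir N: first cell '.' (not opp) -> no flip
Dir NE: first cell '.' (not opp) -> no flip
Dir W: edge -> no flip
Dir E: opp run (3,1) capped by B -> flip
Dir SW: edge -> no flip
Dir S: first cell '.' (not opp) -> no flip
Dir SE: first cell '.' (not opp) -> no flip
All flips: (3,1)

Answer: ......
..BW..
..WB..
BBBBB.
..W...
...W..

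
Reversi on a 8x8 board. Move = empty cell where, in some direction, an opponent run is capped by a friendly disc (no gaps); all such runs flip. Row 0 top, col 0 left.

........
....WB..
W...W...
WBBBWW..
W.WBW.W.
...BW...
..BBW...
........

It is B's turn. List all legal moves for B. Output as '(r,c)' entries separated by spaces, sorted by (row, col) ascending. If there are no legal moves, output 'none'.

(0,3): no bracket -> illegal
(0,4): no bracket -> illegal
(0,5): no bracket -> illegal
(1,0): no bracket -> illegal
(1,1): no bracket -> illegal
(1,3): flips 1 -> legal
(2,1): no bracket -> illegal
(2,3): no bracket -> illegal
(2,5): flips 1 -> legal
(2,6): flips 2 -> legal
(3,6): flips 2 -> legal
(3,7): no bracket -> illegal
(4,1): flips 1 -> legal
(4,5): flips 2 -> legal
(4,7): no bracket -> illegal
(5,0): no bracket -> illegal
(5,1): flips 1 -> legal
(5,2): flips 1 -> legal
(5,5): flips 2 -> legal
(5,6): no bracket -> illegal
(5,7): no bracket -> illegal
(6,5): flips 2 -> legal
(7,3): no bracket -> illegal
(7,4): no bracket -> illegal
(7,5): flips 1 -> legal

Answer: (1,3) (2,5) (2,6) (3,6) (4,1) (4,5) (5,1) (5,2) (5,5) (6,5) (7,5)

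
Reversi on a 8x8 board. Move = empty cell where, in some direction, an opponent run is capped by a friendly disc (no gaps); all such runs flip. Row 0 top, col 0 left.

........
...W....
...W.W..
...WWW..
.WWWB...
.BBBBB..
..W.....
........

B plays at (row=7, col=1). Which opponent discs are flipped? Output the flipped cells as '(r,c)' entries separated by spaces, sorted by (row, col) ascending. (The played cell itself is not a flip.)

Dir NW: first cell '.' (not opp) -> no flip
Dir N: first cell '.' (not opp) -> no flip
Dir NE: opp run (6,2) capped by B -> flip
Dir W: first cell '.' (not opp) -> no flip
Dir E: first cell '.' (not opp) -> no flip
Dir SW: edge -> no flip
Dir S: edge -> no flip
Dir SE: edge -> no flip

Answer: (6,2)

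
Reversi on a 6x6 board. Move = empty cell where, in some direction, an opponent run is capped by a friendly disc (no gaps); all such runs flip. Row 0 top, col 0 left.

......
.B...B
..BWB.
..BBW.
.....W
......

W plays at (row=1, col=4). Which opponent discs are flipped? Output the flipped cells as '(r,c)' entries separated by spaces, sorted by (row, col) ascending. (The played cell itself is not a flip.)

Answer: (2,4)

Derivation:
Dir NW: first cell '.' (not opp) -> no flip
Dir N: first cell '.' (not opp) -> no flip
Dir NE: first cell '.' (not opp) -> no flip
Dir W: first cell '.' (not opp) -> no flip
Dir E: opp run (1,5), next=edge -> no flip
Dir SW: first cell 'W' (not opp) -> no flip
Dir S: opp run (2,4) capped by W -> flip
Dir SE: first cell '.' (not opp) -> no flip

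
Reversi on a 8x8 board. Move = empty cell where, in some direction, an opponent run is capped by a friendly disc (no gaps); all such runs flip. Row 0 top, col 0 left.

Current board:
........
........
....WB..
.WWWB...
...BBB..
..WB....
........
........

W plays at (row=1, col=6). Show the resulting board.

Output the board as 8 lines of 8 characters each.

Answer: ........
......W.
....WW..
.WWWW...
...WBB..
..WB....
........
........

Derivation:
Place W at (1,6); scan 8 dirs for brackets.
Dir NW: first cell '.' (not opp) -> no flip
Dir N: first cell '.' (not opp) -> no flip
Dir NE: first cell '.' (not opp) -> no flip
Dir W: first cell '.' (not opp) -> no flip
Dir E: first cell '.' (not opp) -> no flip
Dir SW: opp run (2,5) (3,4) (4,3) capped by W -> flip
Dir S: first cell '.' (not opp) -> no flip
Dir SE: first cell '.' (not opp) -> no flip
All flips: (2,5) (3,4) (4,3)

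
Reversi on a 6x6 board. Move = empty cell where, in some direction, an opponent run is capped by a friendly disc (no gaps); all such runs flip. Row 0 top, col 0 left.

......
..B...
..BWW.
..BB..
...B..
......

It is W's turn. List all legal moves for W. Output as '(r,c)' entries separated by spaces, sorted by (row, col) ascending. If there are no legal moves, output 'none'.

(0,1): flips 1 -> legal
(0,2): no bracket -> illegal
(0,3): no bracket -> illegal
(1,1): no bracket -> illegal
(1,3): no bracket -> illegal
(2,1): flips 1 -> legal
(3,1): no bracket -> illegal
(3,4): no bracket -> illegal
(4,1): flips 1 -> legal
(4,2): flips 1 -> legal
(4,4): no bracket -> illegal
(5,2): no bracket -> illegal
(5,3): flips 2 -> legal
(5,4): no bracket -> illegal

Answer: (0,1) (2,1) (4,1) (4,2) (5,3)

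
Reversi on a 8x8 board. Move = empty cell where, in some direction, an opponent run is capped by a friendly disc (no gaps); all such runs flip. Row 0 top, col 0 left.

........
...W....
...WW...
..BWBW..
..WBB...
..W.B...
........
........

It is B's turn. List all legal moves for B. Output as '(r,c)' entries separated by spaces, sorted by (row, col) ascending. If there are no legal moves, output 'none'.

(0,2): no bracket -> illegal
(0,3): flips 3 -> legal
(0,4): no bracket -> illegal
(1,2): flips 1 -> legal
(1,4): flips 2 -> legal
(1,5): no bracket -> illegal
(2,2): flips 1 -> legal
(2,5): no bracket -> illegal
(2,6): flips 1 -> legal
(3,1): no bracket -> illegal
(3,6): flips 1 -> legal
(4,1): flips 1 -> legal
(4,5): no bracket -> illegal
(4,6): no bracket -> illegal
(5,1): no bracket -> illegal
(5,3): no bracket -> illegal
(6,1): flips 1 -> legal
(6,2): flips 2 -> legal
(6,3): no bracket -> illegal

Answer: (0,3) (1,2) (1,4) (2,2) (2,6) (3,6) (4,1) (6,1) (6,2)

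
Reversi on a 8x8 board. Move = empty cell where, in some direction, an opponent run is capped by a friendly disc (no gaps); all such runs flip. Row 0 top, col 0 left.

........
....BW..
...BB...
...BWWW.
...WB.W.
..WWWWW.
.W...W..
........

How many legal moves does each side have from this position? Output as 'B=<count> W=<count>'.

-- B to move --
(0,4): no bracket -> illegal
(0,5): no bracket -> illegal
(0,6): flips 1 -> legal
(1,6): flips 1 -> legal
(2,5): no bracket -> illegal
(2,6): flips 1 -> legal
(2,7): no bracket -> illegal
(3,2): no bracket -> illegal
(3,7): flips 3 -> legal
(4,1): no bracket -> illegal
(4,2): flips 1 -> legal
(4,5): flips 1 -> legal
(4,7): no bracket -> illegal
(5,0): no bracket -> illegal
(5,1): no bracket -> illegal
(5,7): flips 2 -> legal
(6,0): no bracket -> illegal
(6,2): flips 1 -> legal
(6,3): flips 2 -> legal
(6,4): flips 1 -> legal
(6,6): flips 1 -> legal
(6,7): no bracket -> illegal
(7,0): no bracket -> illegal
(7,1): no bracket -> illegal
(7,2): no bracket -> illegal
(7,4): no bracket -> illegal
(7,5): no bracket -> illegal
(7,6): no bracket -> illegal
B mobility = 11
-- W to move --
(0,3): no bracket -> illegal
(0,4): flips 2 -> legal
(0,5): no bracket -> illegal
(1,2): flips 1 -> legal
(1,3): flips 4 -> legal
(2,2): flips 2 -> legal
(2,5): no bracket -> illegal
(3,2): flips 1 -> legal
(4,2): flips 2 -> legal
(4,5): flips 1 -> legal
W mobility = 7

Answer: B=11 W=7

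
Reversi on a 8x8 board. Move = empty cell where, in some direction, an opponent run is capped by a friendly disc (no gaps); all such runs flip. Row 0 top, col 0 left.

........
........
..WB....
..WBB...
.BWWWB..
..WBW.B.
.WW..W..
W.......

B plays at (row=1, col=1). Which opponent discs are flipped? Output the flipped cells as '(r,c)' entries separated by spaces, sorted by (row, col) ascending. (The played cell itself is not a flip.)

Answer: (2,2)

Derivation:
Dir NW: first cell '.' (not opp) -> no flip
Dir N: first cell '.' (not opp) -> no flip
Dir NE: first cell '.' (not opp) -> no flip
Dir W: first cell '.' (not opp) -> no flip
Dir E: first cell '.' (not opp) -> no flip
Dir SW: first cell '.' (not opp) -> no flip
Dir S: first cell '.' (not opp) -> no flip
Dir SE: opp run (2,2) capped by B -> flip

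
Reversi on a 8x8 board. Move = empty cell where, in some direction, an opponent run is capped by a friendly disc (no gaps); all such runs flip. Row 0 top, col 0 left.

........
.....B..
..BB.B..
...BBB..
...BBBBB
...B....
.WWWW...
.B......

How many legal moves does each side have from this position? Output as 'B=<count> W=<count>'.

Answer: B=3 W=3

Derivation:
-- B to move --
(5,0): no bracket -> illegal
(5,1): flips 1 -> legal
(5,2): no bracket -> illegal
(5,4): no bracket -> illegal
(5,5): no bracket -> illegal
(6,0): no bracket -> illegal
(6,5): no bracket -> illegal
(7,0): no bracket -> illegal
(7,2): no bracket -> illegal
(7,3): flips 1 -> legal
(7,4): no bracket -> illegal
(7,5): flips 1 -> legal
B mobility = 3
-- W to move --
(0,4): no bracket -> illegal
(0,5): no bracket -> illegal
(0,6): no bracket -> illegal
(1,1): no bracket -> illegal
(1,2): no bracket -> illegal
(1,3): flips 4 -> legal
(1,4): no bracket -> illegal
(1,6): no bracket -> illegal
(2,1): no bracket -> illegal
(2,4): no bracket -> illegal
(2,6): flips 3 -> legal
(3,1): no bracket -> illegal
(3,2): no bracket -> illegal
(3,6): no bracket -> illegal
(3,7): no bracket -> illegal
(4,2): flips 1 -> legal
(5,2): no bracket -> illegal
(5,4): no bracket -> illegal
(5,5): no bracket -> illegal
(5,6): no bracket -> illegal
(5,7): no bracket -> illegal
(6,0): no bracket -> illegal
(7,0): no bracket -> illegal
(7,2): no bracket -> illegal
W mobility = 3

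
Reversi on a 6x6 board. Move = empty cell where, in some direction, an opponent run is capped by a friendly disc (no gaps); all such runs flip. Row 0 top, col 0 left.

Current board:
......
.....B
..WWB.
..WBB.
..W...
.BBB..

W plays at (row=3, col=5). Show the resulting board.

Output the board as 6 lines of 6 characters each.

Place W at (3,5); scan 8 dirs for brackets.
Dir NW: opp run (2,4), next='.' -> no flip
Dir N: first cell '.' (not opp) -> no flip
Dir NE: edge -> no flip
Dir W: opp run (3,4) (3,3) capped by W -> flip
Dir E: edge -> no flip
Dir SW: first cell '.' (not opp) -> no flip
Dir S: first cell '.' (not opp) -> no flip
Dir SE: edge -> no flip
All flips: (3,3) (3,4)

Answer: ......
.....B
..WWB.
..WWWW
..W...
.BBB..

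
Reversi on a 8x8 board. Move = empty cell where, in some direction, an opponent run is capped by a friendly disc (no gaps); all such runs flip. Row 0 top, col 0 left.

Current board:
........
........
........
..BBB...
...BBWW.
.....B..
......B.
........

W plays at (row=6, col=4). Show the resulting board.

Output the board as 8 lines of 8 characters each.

Answer: ........
........
........
..BBB...
...BBWW.
.....W..
....W.B.
........

Derivation:
Place W at (6,4); scan 8 dirs for brackets.
Dir NW: first cell '.' (not opp) -> no flip
Dir N: first cell '.' (not opp) -> no flip
Dir NE: opp run (5,5) capped by W -> flip
Dir W: first cell '.' (not opp) -> no flip
Dir E: first cell '.' (not opp) -> no flip
Dir SW: first cell '.' (not opp) -> no flip
Dir S: first cell '.' (not opp) -> no flip
Dir SE: first cell '.' (not opp) -> no flip
All flips: (5,5)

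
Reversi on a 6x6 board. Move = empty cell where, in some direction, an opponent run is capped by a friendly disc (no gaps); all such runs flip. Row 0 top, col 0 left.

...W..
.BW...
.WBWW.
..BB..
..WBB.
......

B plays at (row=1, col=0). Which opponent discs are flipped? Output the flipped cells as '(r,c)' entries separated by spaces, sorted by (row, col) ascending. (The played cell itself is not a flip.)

Answer: (2,1)

Derivation:
Dir NW: edge -> no flip
Dir N: first cell '.' (not opp) -> no flip
Dir NE: first cell '.' (not opp) -> no flip
Dir W: edge -> no flip
Dir E: first cell 'B' (not opp) -> no flip
Dir SW: edge -> no flip
Dir S: first cell '.' (not opp) -> no flip
Dir SE: opp run (2,1) capped by B -> flip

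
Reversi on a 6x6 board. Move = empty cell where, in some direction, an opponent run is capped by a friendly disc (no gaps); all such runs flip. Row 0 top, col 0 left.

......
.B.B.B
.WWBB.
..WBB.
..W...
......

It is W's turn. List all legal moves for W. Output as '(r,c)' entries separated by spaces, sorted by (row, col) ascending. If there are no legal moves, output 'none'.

Answer: (0,0) (0,1) (0,4) (1,4) (2,5) (3,5) (4,4)

Derivation:
(0,0): flips 1 -> legal
(0,1): flips 1 -> legal
(0,2): no bracket -> illegal
(0,3): no bracket -> illegal
(0,4): flips 1 -> legal
(0,5): no bracket -> illegal
(1,0): no bracket -> illegal
(1,2): no bracket -> illegal
(1,4): flips 1 -> legal
(2,0): no bracket -> illegal
(2,5): flips 2 -> legal
(3,5): flips 2 -> legal
(4,3): no bracket -> illegal
(4,4): flips 1 -> legal
(4,5): no bracket -> illegal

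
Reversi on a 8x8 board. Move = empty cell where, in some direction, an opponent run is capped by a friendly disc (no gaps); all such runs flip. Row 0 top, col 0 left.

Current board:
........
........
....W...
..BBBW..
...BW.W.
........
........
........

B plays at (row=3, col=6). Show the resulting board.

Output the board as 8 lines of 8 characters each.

Place B at (3,6); scan 8 dirs for brackets.
Dir NW: first cell '.' (not opp) -> no flip
Dir N: first cell '.' (not opp) -> no flip
Dir NE: first cell '.' (not opp) -> no flip
Dir W: opp run (3,5) capped by B -> flip
Dir E: first cell '.' (not opp) -> no flip
Dir SW: first cell '.' (not opp) -> no flip
Dir S: opp run (4,6), next='.' -> no flip
Dir SE: first cell '.' (not opp) -> no flip
All flips: (3,5)

Answer: ........
........
....W...
..BBBBB.
...BW.W.
........
........
........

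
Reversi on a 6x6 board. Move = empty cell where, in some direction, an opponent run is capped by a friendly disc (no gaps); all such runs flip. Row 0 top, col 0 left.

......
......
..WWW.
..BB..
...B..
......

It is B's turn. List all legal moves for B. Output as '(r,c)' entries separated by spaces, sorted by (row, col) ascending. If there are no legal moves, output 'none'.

(1,1): flips 1 -> legal
(1,2): flips 1 -> legal
(1,3): flips 1 -> legal
(1,4): flips 1 -> legal
(1,5): flips 1 -> legal
(2,1): no bracket -> illegal
(2,5): no bracket -> illegal
(3,1): no bracket -> illegal
(3,4): no bracket -> illegal
(3,5): no bracket -> illegal

Answer: (1,1) (1,2) (1,3) (1,4) (1,5)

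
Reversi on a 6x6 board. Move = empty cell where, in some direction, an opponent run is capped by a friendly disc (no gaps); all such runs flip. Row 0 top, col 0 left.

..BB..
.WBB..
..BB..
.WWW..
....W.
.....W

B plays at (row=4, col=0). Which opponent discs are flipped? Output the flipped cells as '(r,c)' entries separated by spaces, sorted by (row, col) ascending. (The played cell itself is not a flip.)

Answer: (3,1)

Derivation:
Dir NW: edge -> no flip
Dir N: first cell '.' (not opp) -> no flip
Dir NE: opp run (3,1) capped by B -> flip
Dir W: edge -> no flip
Dir E: first cell '.' (not opp) -> no flip
Dir SW: edge -> no flip
Dir S: first cell '.' (not opp) -> no flip
Dir SE: first cell '.' (not opp) -> no flip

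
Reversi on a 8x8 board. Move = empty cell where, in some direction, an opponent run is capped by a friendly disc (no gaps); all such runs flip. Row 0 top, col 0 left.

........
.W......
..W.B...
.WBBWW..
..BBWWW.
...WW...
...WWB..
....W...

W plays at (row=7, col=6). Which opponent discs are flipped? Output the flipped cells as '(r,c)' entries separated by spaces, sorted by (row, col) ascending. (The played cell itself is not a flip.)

Dir NW: opp run (6,5) capped by W -> flip
Dir N: first cell '.' (not opp) -> no flip
Dir NE: first cell '.' (not opp) -> no flip
Dir W: first cell '.' (not opp) -> no flip
Dir E: first cell '.' (not opp) -> no flip
Dir SW: edge -> no flip
Dir S: edge -> no flip
Dir SE: edge -> no flip

Answer: (6,5)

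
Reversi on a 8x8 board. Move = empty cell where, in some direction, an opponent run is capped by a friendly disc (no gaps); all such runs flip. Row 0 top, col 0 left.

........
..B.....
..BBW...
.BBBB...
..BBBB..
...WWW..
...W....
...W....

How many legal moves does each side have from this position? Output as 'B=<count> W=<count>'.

Answer: B=8 W=7

Derivation:
-- B to move --
(1,3): no bracket -> illegal
(1,4): flips 1 -> legal
(1,5): flips 1 -> legal
(2,5): flips 1 -> legal
(3,5): no bracket -> illegal
(4,6): no bracket -> illegal
(5,2): no bracket -> illegal
(5,6): no bracket -> illegal
(6,2): flips 1 -> legal
(6,4): flips 2 -> legal
(6,5): flips 2 -> legal
(6,6): flips 1 -> legal
(7,2): flips 2 -> legal
(7,4): no bracket -> illegal
B mobility = 8
-- W to move --
(0,1): no bracket -> illegal
(0,2): no bracket -> illegal
(0,3): no bracket -> illegal
(1,1): flips 3 -> legal
(1,3): flips 3 -> legal
(1,4): no bracket -> illegal
(2,0): flips 2 -> legal
(2,1): flips 4 -> legal
(2,5): no bracket -> illegal
(3,0): no bracket -> illegal
(3,5): flips 2 -> legal
(3,6): flips 1 -> legal
(4,0): no bracket -> illegal
(4,1): no bracket -> illegal
(4,6): no bracket -> illegal
(5,1): flips 2 -> legal
(5,2): no bracket -> illegal
(5,6): no bracket -> illegal
W mobility = 7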